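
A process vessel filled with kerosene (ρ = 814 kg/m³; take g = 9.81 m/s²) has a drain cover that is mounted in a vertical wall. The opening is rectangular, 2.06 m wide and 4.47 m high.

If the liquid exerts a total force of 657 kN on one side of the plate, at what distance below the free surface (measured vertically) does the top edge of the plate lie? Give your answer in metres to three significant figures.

d_top ≈ 6.70 m

γ = ρg = 814 × 9.81 / 1000 = 7.98534 kN/m³.
A = 2.06 × 4.47 = 9.2082 m².
From F = γ·h_c·A, the centroid depth is h_c = 657/(7.98534 × 9.2082) = 8.93505 m.
The centroid lies 4.47/2 = 2.235 m below the top edge, so the top edge sits at h_top = 8.93505 − 2.235 = 6.70005 m below the surface.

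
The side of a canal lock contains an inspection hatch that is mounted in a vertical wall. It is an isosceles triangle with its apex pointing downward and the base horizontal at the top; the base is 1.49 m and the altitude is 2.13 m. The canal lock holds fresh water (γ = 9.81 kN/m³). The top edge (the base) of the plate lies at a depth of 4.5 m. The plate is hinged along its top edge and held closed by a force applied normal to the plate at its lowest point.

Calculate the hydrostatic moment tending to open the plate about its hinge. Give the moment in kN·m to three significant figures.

γ = 9.81 kN/m³.
With the apex down, the centroid sits h/3 = 2.13/3 = 0.71 m below the base (the top edge), so the centroid depth is h_c = 4.5 + 0.71 = 5.21 m.
A = ½ × 1.49 × 2.13 = 1.58685 m².
Resultant F = γ·h_c·A = 9.81 × 5.21 × 1.58685 = 81.1041 kN.
I_c = b·h³/36 = 1.49 × 2.13³/36 = 0.399966 m⁴.
Centre of pressure: y_p = y_c + I_c/(y_c·A) = 5.21 + 0.399966/(5.21 × 1.58685) = 5.21 + 0.0483782 = 5.25838 m along the plane.
The resultant acts 0.71 + 0.0483782 = 0.758378 m (along the plate) below the hinge at the top edge, so the moment about the hinge is M = F × 0.758378 = 81.1041 × 0.758378 = 61.5076 kN·m.

M ≈ 61.5 kN·m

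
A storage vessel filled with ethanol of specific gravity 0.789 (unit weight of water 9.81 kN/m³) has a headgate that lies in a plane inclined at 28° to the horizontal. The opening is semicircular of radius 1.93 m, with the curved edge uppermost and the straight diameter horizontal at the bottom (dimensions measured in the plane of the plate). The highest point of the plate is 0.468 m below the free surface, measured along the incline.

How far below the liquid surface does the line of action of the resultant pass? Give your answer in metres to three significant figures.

h_p = 0.819 m

γ = 0.789 × 9.81 = 7.74009 kN/m³.
Let θ = 28° be the plate's angle to the horizontal; measure y along the incline from where the plane meets the free surface. Vertical depth h = y·sinθ with sinθ = 0.469472.
The centroid lies 4r/(3π) = 0.819117 m above the diameter, so r − 4r/(3π) = 1.93 − 0.819117 = 1.11088 m below the topmost point, so y_c = 0.468 + 1.11088 = 1.57888 m and h_c = 1.57888 × 0.469472 = 0.74124 m.
A = πr²/2 = π × 1.93²/2 = 5.85106 m².
Resultant F = γ·h_c·A = 7.74009 × 0.74124 × 5.85106 = 33.5691 kN.
I_c = (π/8 − 8/(9π))·r⁴ = 0.109757 × 1.93⁴ = 1.52287 m⁴.
Centre of pressure: y_p = y_c + I_c/(y_c·A) = 1.57888 + 1.52287/(1.57888 × 5.85106) = 1.57888 + 0.164846 = 1.74373 m along the plane.
Vertically, h_p = y_p·sinθ = 1.74373 × 0.469472 = 0.818632 m.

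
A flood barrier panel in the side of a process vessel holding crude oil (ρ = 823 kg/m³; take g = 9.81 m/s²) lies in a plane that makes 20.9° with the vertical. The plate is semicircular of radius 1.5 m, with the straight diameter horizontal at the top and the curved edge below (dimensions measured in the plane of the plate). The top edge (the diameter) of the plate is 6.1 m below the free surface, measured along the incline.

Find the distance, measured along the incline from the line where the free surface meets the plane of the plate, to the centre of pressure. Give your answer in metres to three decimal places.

y_p = 6.760 m

γ = ρg = 823 × 9.81 / 1000 = 8.07363 kN/m³.
The plate makes 20.9° with the vertical, i.e. θ = 90° − 20.9° = 69.1° to the horizontal. Measuring y along the incline from the free-surface line, vertical depth h = y·sinθ with sinθ = 0.934204.
The centroid of a semicircle lies 4r/(3π) = 0.63662 m from the diameter, here below the top edge, so y_c = 6.1 + 0.63662 = 6.73662 m and h_c = 6.73662 × 0.934204 = 6.29338 m.
A = πr²/2 = π × 1.5²/2 = 3.53429 m².
Resultant F = γ·h_c·A = 8.07363 × 6.29338 × 3.53429 = 179.579 kN.
I_c = (π/8 − 8/(9π))·r⁴ = 0.109757 × 1.5⁴ = 0.555645 m⁴.
Centre of pressure: y_p = y_c + I_c/(y_c·A) = 6.73662 + 0.555645/(6.73662 × 3.53429) = 6.73662 + 0.0233374 = 6.75996 m along the plane.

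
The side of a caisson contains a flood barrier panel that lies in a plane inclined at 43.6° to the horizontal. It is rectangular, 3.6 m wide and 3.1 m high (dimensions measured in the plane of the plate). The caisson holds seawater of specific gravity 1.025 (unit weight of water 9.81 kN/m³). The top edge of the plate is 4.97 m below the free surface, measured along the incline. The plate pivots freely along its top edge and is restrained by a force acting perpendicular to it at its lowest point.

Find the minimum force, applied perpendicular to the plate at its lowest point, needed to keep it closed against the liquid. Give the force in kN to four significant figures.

P ≈ 272.3 kN

γ = 1.025 × 9.81 = 10.05525 kN/m³.
Let θ = 43.6° be the plate's angle to the horizontal; measure y along the incline from where the plane meets the free surface. Vertical depth h = y·sinθ with sinθ = 0.689620.
The centroid lies 3.1/2 = 1.55 m below the top edge, so y_c = 4.97 + 1.55 = 6.52 m and h_c = 6.52 × 0.689620 = 4.49632 m.
A = 3.6 × 3.1 = 11.16 m².
Resultant F = γ·h_c·A = 10.05525 × 4.49632 × 11.16 = 504.562 kN.
I_c = b·h³/12 = 3.6 × 3.1³/12 = 8.9373 m⁴.
Centre of pressure: y_p = y_c + I_c/(y_c·A) = 6.52 + 8.9373/(6.52 × 11.16) = 6.52 + 0.122827 = 6.64283 m along the plane.
The resultant acts 1.55 + 0.122827 = 1.67283 m (along the plate) below the hinge at the top edge, so the moment about the hinge is M = F × 1.67283 = 504.562 × 1.67283 = 844.046 kN·m.
A normal force at the bottom, 3.1 m from the hinge, must supply this moment: P = 844.046/3.1 = 272.273 kN.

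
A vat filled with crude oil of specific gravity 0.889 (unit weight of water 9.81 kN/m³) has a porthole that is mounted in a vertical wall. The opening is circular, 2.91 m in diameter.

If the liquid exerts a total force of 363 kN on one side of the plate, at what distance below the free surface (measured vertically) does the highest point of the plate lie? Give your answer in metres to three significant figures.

γ = 0.889 × 9.81 = 8.72109 kN/m³.
A = π(1.455)² = 6.65083 m².
From F = γ·h_c·A, the centroid depth is h_c = 363/(8.72109 × 6.65083) = 6.25835 m.
The centroid is at the centre, 1.455 m below the top of the plate, so the highest point sits at h_top = 6.25835 − 1.455 = 4.80335 m below the surface.

d_top ≈ 4.80 m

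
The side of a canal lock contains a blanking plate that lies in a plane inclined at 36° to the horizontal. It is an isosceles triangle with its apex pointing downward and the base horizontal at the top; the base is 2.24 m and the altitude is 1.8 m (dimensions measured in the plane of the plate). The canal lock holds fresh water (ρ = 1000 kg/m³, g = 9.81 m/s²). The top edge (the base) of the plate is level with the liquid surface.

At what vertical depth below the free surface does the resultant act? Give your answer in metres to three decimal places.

γ = ρg = 1000 × 9.81 = 9810 N/m³ = 9.81 kN/m³.
Let θ = 36° be the plate's angle to the horizontal; measure y along the incline from where the plane meets the free surface. Vertical depth h = y·sinθ with sinθ = 0.587785.
With the apex down, the centroid sits h/3 = 1.8/3 = 0.6 m below the base (the top edge), so y_c = 0.6 m and h_c = 0.6 × 0.587785 = 0.352671 m.
A = ½ × 2.24 × 1.8 = 2.016 m².
Resultant F = γ·h_c·A = 9.81 × 0.352671 × 2.016 = 6.97476 kN.
I_c = b·h³/36 = 2.24 × 1.8³/36 = 0.36288 m⁴.
Centre of pressure: y_p = y_c + I_c/(y_c·A) = 0.6 + 0.36288/(0.6 × 2.016) = 0.6 + 0.3 = 0.9 m along the plane.
Vertically, h_p = y_p·sinθ = 0.9 × 0.587785 = 0.529007 m.

h_p = 0.529 m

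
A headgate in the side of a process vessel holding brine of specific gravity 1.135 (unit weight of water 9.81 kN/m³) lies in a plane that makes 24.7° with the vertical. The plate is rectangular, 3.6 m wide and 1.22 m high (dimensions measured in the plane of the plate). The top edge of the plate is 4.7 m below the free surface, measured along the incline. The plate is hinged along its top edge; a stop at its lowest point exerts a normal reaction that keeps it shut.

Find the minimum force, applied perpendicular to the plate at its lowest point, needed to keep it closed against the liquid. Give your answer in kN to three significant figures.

P ≈ 122 kN

γ = 1.135 × 9.81 = 11.13435 kN/m³.
The plate makes 24.7° with the vertical, i.e. θ = 90° − 24.7° = 65.3° to the horizontal. Measuring y along the incline from the free-surface line, vertical depth h = y·sinθ with sinθ = 0.908508.
The centroid lies 1.22/2 = 0.61 m below the top edge, so y_c = 4.7 + 0.61 = 5.31 m and h_c = 5.31 × 0.908508 = 4.82418 m.
A = 3.6 × 1.22 = 4.392 m².
Resultant F = γ·h_c·A = 11.13435 × 4.82418 × 4.392 = 235.912 kN.
I_c = b·h³/12 = 3.6 × 1.22³/12 = 0.544754 m⁴.
Centre of pressure: y_p = y_c + I_c/(y_c·A) = 5.31 + 0.544754/(5.31 × 4.392) = 5.31 + 0.0233584 = 5.33336 m along the plane.
The resultant acts 0.61 + 0.0233584 = 0.633358 m (along the plate) below the hinge at the top edge, so the moment about the hinge is M = F × 0.633358 = 235.912 × 0.633358 = 149.417 kN·m.
A normal force at the bottom, 1.22 m from the hinge, must supply this moment: P = 149.417/1.22 = 122.473 kN.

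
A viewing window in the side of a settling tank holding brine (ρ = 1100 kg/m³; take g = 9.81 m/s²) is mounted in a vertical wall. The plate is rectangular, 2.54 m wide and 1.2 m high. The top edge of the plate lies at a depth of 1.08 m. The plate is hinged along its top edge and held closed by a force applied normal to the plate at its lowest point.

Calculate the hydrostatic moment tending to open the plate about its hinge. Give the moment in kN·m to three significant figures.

M ≈ 37.1 kN·m

γ = ρg = 1100 × 9.81 / 1000 = 10.791 kN/m³.
The centroid lies 1.2/2 = 0.6 m below the top edge, so the centroid depth is h_c = 1.08 + 0.6 = 1.68 m.
A = 2.54 × 1.2 = 3.048 m².
Resultant F = γ·h_c·A = 10.791 × 1.68 × 3.048 = 55.2568 kN.
I_c = b·h³/12 = 2.54 × 1.2³/12 = 0.36576 m⁴.
Centre of pressure: y_p = y_c + I_c/(y_c·A) = 1.68 + 0.36576/(1.68 × 3.048) = 1.68 + 0.0714286 = 1.75143 m along the plane.
The resultant acts 0.6 + 0.0714286 = 0.671429 m (along the plate) below the hinge at the top edge, so the moment about the hinge is M = F × 0.671429 = 55.2568 × 0.671429 = 37.101 kN·m.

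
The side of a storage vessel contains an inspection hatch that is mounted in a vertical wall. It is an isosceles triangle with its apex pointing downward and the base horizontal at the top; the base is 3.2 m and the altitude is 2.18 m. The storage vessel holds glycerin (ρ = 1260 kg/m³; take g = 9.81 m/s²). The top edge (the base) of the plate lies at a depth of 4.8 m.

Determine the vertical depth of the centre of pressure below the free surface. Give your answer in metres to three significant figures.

γ = ρg = 1260 × 9.81 / 1000 = 12.3606 kN/m³.
With the apex down, the centroid sits h/3 = 2.18/3 = 0.726667 m below the base (the top edge), so the centroid depth is h_c = 4.8 + 0.726667 = 5.52667 m.
A = ½ × 3.2 × 2.18 = 3.488 m².
Resultant F = γ·h_c·A = 12.3606 × 5.52667 × 3.488 = 238.276 kN.
I_c = b·h³/36 = 3.2 × 2.18³/36 = 0.92091 m⁴.
Centre of pressure: y_p = y_c + I_c/(y_c·A) = 5.52667 + 0.92091/(5.52667 × 3.488) = 5.52667 + 0.0477724 = 5.57444 m along the plane.

h_p = 5.57 m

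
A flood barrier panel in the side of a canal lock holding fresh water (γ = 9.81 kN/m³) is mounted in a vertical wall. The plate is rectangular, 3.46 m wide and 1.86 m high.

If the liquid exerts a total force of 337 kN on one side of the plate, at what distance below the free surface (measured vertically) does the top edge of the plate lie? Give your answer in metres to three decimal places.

d_top ≈ 4.408 m

γ = 9.81 kN/m³.
A = 3.46 × 1.86 = 6.4356 m².
From F = γ·h_c·A, the centroid depth is h_c = 337/(9.81 × 6.4356) = 5.33792 m.
The centroid lies 1.86/2 = 0.93 m below the top edge, so the top edge sits at h_top = 5.33792 − 0.93 = 4.40792 m below the surface.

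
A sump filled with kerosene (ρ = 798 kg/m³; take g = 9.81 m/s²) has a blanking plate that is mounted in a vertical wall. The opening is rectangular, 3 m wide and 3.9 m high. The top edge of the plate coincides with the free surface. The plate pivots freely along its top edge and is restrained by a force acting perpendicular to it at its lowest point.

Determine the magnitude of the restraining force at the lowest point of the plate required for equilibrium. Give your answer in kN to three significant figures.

P ≈ 119 kN

γ = ρg = 798 × 9.81 / 1000 = 7.82838 kN/m³.
The centroid lies 3.9/2 = 1.95 m below the top edge, so the centroid depth is h_c = 1.95 m.
A = 3 × 3.9 = 11.7 m².
Resultant F = γ·h_c·A = 7.82838 × 1.95 × 11.7 = 178.604 kN.
I_c = b·h³/12 = 3 × 3.9³/12 = 14.8297 m⁴.
Centre of pressure: y_p = y_c + I_c/(y_c·A) = 1.95 + 14.8297/(1.95 × 11.7) = 1.95 + 0.649998 = 2.6 m along the plane.
The resultant acts 1.95 + 0.649998 = 2.6 m (along the plate) below the hinge at the top edge, so the moment about the hinge is M = F × 2.6 = 178.604 × 2.6 = 464.37 kN·m.
A normal force at the bottom, 3.9 m from the hinge, must supply this moment: P = 464.37/3.9 = 119.069 kN.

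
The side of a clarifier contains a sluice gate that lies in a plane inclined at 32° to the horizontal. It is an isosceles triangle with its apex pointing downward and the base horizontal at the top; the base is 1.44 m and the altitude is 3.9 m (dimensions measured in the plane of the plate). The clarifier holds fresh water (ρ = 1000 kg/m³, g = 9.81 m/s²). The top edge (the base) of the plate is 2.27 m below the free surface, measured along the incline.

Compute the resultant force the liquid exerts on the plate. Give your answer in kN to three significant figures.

γ = ρg = 1000 × 9.81 = 9810 N/m³ = 9.81 kN/m³.
Let θ = 32° be the plate's angle to the horizontal; measure y along the incline from where the plane meets the free surface. Vertical depth h = y·sinθ with sinθ = 0.529919.
With the apex down, the centroid sits h/3 = 3.9/3 = 1.3 m below the base (the top edge), so y_c = 2.27 + 1.3 = 3.57 m and h_c = 3.57 × 0.529919 = 1.89181 m.
A = ½ × 1.44 × 3.9 = 2.808 m².
Resultant F = γ·h_c·A = 9.81 × 1.89181 × 2.808 = 52.1127 kN.

F ≈ 52.1 kN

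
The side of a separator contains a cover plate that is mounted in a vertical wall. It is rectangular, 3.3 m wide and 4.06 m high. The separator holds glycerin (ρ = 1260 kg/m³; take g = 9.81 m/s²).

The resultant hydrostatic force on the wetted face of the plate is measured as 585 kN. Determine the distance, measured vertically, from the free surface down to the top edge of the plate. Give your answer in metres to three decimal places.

γ = ρg = 1260 × 9.81 / 1000 = 12.3606 kN/m³.
A = 3.3 × 4.06 = 13.398 m².
From F = γ·h_c·A, the centroid depth is h_c = 585/(12.3606 × 13.398) = 3.53245 m.
The centroid lies 4.06/2 = 2.03 m below the top edge, so the top edge sits at h_top = 3.53245 − 2.03 = 1.50245 m below the surface.

d_top ≈ 1.502 m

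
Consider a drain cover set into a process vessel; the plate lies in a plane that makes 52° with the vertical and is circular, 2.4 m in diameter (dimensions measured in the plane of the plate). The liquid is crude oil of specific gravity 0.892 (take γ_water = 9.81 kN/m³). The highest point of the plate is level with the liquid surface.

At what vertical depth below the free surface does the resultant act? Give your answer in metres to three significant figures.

h_p = 0.923 m

γ = 0.892 × 9.81 = 8.75052 kN/m³.
The plate makes 52° with the vertical, i.e. θ = 90° − 52° = 38° to the horizontal. Measuring y along the incline from the free-surface line, vertical depth h = y·sinθ with sinθ = 0.615661.
The centroid is at the centre, 1.2 m below the top of the plate, so y_c = 1.2 m and h_c = 1.2 × 0.615661 = 0.738793 m.
A = π(1.2)² = 4.52389 m².
Resultant F = γ·h_c·A = 8.75052 × 0.738793 × 4.52389 = 29.2461 kN.
I_c = πr⁴/4 = π × 1.2⁴/4 = 1.6286 m⁴.
Centre of pressure: y_p = y_c + I_c/(y_c·A) = 1.2 + 1.6286/(1.2 × 4.52389) = 1.2 + 0.3 = 1.5 m along the plane.
Vertically, h_p = y_p·sinθ = 1.5 × 0.615661 = 0.923492 m.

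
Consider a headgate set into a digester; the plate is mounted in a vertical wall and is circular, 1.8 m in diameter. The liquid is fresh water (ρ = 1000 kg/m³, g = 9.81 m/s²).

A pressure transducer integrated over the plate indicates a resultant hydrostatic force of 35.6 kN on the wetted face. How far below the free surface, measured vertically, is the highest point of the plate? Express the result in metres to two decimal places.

γ = ρg = 1000 × 9.81 = 9810 N/m³ = 9.81 kN/m³.
A = π(0.9)² = 2.54469 m².
From F = γ·h_c·A, the centroid depth is h_c = 35.6/(9.81 × 2.54469) = 1.42609 m.
The centroid is at the centre, 0.9 m below the top of the plate, so the highest point sits at h_top = 1.42609 − 0.9 = 0.52609 m below the surface.

d_top ≈ 0.53 m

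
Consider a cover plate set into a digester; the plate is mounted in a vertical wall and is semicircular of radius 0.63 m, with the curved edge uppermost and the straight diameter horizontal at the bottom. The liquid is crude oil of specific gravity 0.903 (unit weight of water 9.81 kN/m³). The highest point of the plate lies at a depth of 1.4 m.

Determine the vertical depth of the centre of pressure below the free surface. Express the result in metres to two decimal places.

h_p = 1.78 m

γ = 0.903 × 9.81 = 8.85843 kN/m³.
The centroid lies 4r/(3π) = 0.26738 m above the diameter, so r − 4r/(3π) = 0.63 − 0.26738 = 0.36262 m below the topmost point, so the centroid depth is h_c = 1.4 + 0.36262 = 1.76262 m.
A = πr²/2 = π × 0.63²/2 = 0.623449 m².
Resultant F = γ·h_c·A = 8.85843 × 1.76262 × 0.623449 = 9.73456 kN.
I_c = (π/8 − 8/(9π))·r⁴ = 0.109757 × 0.63⁴ = 0.01729 m⁴.
Centre of pressure: y_p = y_c + I_c/(y_c·A) = 1.76262 + 0.01729/(1.76262 × 0.623449) = 1.76262 + 0.0157339 = 1.77835 m along the plane.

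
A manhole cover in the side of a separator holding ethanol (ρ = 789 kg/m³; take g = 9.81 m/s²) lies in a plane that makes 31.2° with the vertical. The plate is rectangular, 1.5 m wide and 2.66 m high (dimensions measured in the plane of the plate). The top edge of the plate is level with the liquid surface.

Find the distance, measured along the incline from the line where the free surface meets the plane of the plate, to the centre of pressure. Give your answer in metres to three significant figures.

y_p = 1.77 m

γ = ρg = 789 × 9.81 / 1000 = 7.74009 kN/m³.
The plate makes 31.2° with the vertical, i.e. θ = 90° − 31.2° = 58.8° to the horizontal. Measuring y along the incline from the free-surface line, vertical depth h = y·sinθ with sinθ = 0.855364.
The centroid lies 2.66/2 = 1.33 m below the top edge, so y_c = 1.33 m and h_c = 1.33 × 0.855364 = 1.13763 m.
A = 1.5 × 2.66 = 3.99 m².
Resultant F = γ·h_c·A = 7.74009 × 1.13763 × 3.99 = 35.1334 kN.
I_c = b·h³/12 = 1.5 × 2.66³/12 = 2.35264 m⁴.
Centre of pressure: y_p = y_c + I_c/(y_c·A) = 1.33 + 2.35264/(1.33 × 3.99) = 1.33 + 0.443334 = 1.77333 m along the plane.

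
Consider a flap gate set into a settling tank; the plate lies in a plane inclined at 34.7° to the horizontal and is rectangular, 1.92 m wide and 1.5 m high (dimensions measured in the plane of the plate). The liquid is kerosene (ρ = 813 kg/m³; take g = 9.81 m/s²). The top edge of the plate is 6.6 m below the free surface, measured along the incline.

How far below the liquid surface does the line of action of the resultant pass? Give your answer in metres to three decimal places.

γ = ρg = 813 × 9.81 / 1000 = 7.97553 kN/m³.
Let θ = 34.7° be the plate's angle to the horizontal; measure y along the incline from where the plane meets the free surface. Vertical depth h = y·sinθ with sinθ = 0.569280.
The centroid lies 1.5/2 = 0.75 m below the top edge, so y_c = 6.6 + 0.75 = 7.35 m and h_c = 7.35 × 0.569280 = 4.18421 m.
A = 1.92 × 1.5 = 2.88 m².
Resultant F = γ·h_c·A = 7.97553 × 4.18421 × 2.88 = 96.1093 kN.
I_c = b·h³/12 = 1.92 × 1.5³/12 = 0.54 m⁴.
Centre of pressure: y_p = y_c + I_c/(y_c·A) = 7.35 + 0.54/(7.35 × 2.88) = 7.35 + 0.0255102 = 7.37551 m along the plane.
Vertically, h_p = y_p·sinθ = 7.37551 × 0.569280 = 4.19873 m.

h_p = 4.199 m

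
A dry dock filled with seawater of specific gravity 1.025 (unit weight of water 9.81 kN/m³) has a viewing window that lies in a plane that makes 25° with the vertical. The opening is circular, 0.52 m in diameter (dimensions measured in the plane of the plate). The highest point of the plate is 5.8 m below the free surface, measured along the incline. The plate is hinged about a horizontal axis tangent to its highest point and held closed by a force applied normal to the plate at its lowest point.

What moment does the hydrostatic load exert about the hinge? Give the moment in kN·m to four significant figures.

γ = 1.025 × 9.81 = 10.05525 kN/m³.
The plate makes 25° with the vertical, i.e. θ = 90° − 25° = 65° to the horizontal. Measuring y along the incline from the free-surface line, vertical depth h = y·sinθ with sinθ = 0.906308.
The centroid is at the centre, 0.26 m below the top of the plate, so y_c = 5.8 + 0.26 = 6.06 m and h_c = 6.06 × 0.906308 = 5.49223 m.
A = π(0.26)² = 0.212372 m².
Resultant F = γ·h_c·A = 10.05525 × 5.49223 × 0.212372 = 11.7284 kN.
I_c = πr⁴/4 = π × 0.26⁴/4 = 0.00358908 m⁴.
Centre of pressure: y_p = y_c + I_c/(y_c·A) = 6.06 + 0.00358908/(6.06 × 0.212372) = 6.06 + 0.00278877 = 6.06279 m along the plane.
The resultant acts 0.26 + 0.00278877 = 0.262789 m (along the plate) below the hinge at the top edge, so the moment about the hinge is M = F × 0.262789 = 11.7284 × 0.262789 = 3.08209 kN·m.

M ≈ 3.082 kN·m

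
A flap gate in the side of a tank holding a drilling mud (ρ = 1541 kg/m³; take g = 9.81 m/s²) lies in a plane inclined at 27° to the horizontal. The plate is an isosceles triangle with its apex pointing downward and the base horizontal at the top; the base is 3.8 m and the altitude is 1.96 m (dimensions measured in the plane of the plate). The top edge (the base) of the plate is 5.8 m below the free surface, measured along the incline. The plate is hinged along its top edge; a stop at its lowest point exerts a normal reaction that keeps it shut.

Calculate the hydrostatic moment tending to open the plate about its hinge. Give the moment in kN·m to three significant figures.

M ≈ 113 kN·m

γ = ρg = 1541 × 9.81 / 1000 = 15.11721 kN/m³.
Let θ = 27° be the plate's angle to the horizontal; measure y along the incline from where the plane meets the free surface. Vertical depth h = y·sinθ with sinθ = 0.453990.
With the apex down, the centroid sits h/3 = 1.96/3 = 0.653333 m below the base (the top edge), so y_c = 5.8 + 0.653333 = 6.45333 m and h_c = 6.45333 × 0.453990 = 2.92975 m.
A = ½ × 3.8 × 1.96 = 3.724 m².
Resultant F = γ·h_c·A = 15.11721 × 2.92975 × 3.724 = 164.935 kN.
I_c = b·h³/36 = 3.8 × 1.96³/36 = 0.794784 m⁴.
Centre of pressure: y_p = y_c + I_c/(y_c·A) = 6.45333 + 0.794784/(6.45333 × 3.724) = 6.45333 + 0.0330716 = 6.4864 m along the plane.
The resultant acts 0.653333 + 0.0330716 = 0.686405 m (along the plate) below the hinge at the top edge, so the moment about the hinge is M = F × 0.686405 = 164.935 × 0.686405 = 113.212 kN·m.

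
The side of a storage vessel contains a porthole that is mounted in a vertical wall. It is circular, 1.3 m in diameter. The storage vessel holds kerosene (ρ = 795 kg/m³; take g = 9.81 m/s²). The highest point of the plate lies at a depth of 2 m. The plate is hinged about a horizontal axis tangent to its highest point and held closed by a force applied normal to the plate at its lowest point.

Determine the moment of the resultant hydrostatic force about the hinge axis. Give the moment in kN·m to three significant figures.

M ≈ 18.9 kN·m

γ = ρg = 795 × 9.81 / 1000 = 7.79895 kN/m³.
The centroid is at the centre, 0.65 m below the top of the plate, so the centroid depth is h_c = 2 + 0.65 = 2.65 m.
A = π(0.65)² = 1.32732 m².
Resultant F = γ·h_c·A = 7.79895 × 2.65 × 1.32732 = 27.432 kN.
I_c = πr⁴/4 = π × 0.65⁴/4 = 0.140198 m⁴.
Centre of pressure: y_p = y_c + I_c/(y_c·A) = 2.65 + 0.140198/(2.65 × 1.32732) = 2.65 + 0.0398584 = 2.68986 m along the plane.
The resultant acts 0.65 + 0.0398584 = 0.689858 m (along the plate) below the hinge at the top edge, so the moment about the hinge is M = F × 0.689858 = 27.432 × 0.689858 = 18.9242 kN·m.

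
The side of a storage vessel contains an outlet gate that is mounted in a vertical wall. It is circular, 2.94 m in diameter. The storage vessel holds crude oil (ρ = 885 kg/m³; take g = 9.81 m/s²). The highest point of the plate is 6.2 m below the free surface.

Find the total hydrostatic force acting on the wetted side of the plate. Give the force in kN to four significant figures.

γ = ρg = 885 × 9.81 / 1000 = 8.68185 kN/m³.
The centroid is at the centre, 1.47 m below the top of the plate, so the centroid depth is h_c = 6.2 + 1.47 = 7.67 m.
A = π(1.47)² = 6.78867 m².
Resultant F = γ·h_c·A = 8.68185 × 7.67 × 6.78867 = 452.056 kN.

F ≈ 452.1 kN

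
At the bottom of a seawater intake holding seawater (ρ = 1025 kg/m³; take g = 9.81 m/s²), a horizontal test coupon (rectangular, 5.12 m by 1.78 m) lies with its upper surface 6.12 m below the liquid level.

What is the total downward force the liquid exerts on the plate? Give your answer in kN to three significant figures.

γ = ρg = 1025 × 9.81 / 1000 = 10.05525 kN/m³.
The plate is horizontal, so pressure is uniform at p = γ·h = 10.05525 × 6.12 = 61.5381 kN/m².
A = 5.12 × 1.78 = 9.1136 m².
F = p·A = 61.5381 × 9.1136 = 560.834 kN.

F ≈ 561 kN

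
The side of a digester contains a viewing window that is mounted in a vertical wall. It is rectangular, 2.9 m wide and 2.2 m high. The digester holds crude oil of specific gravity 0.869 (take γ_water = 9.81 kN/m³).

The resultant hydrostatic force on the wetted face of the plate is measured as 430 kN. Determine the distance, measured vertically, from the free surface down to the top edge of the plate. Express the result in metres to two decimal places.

γ = 0.869 × 9.81 = 8.52489 kN/m³.
A = 2.9 × 2.2 = 6.38 m².
From F = γ·h_c·A, the centroid depth is h_c = 430/(8.52489 × 6.38) = 7.90604 m.
The centroid lies 2.2/2 = 1.1 m below the top edge, so the top edge sits at h_top = 7.90604 − 1.1 = 6.80604 m below the surface.

d_top ≈ 6.81 m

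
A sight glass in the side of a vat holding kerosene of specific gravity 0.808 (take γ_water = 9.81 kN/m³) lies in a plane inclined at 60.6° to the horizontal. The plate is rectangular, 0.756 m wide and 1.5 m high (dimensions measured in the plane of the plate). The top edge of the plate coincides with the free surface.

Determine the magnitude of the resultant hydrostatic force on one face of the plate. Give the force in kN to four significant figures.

F ≈ 5.873 kN

γ = 0.808 × 9.81 = 7.92648 kN/m³.
Let θ = 60.6° be the plate's angle to the horizontal; measure y along the incline from where the plane meets the free surface. Vertical depth h = y·sinθ with sinθ = 0.871214.
The centroid lies 1.5/2 = 0.75 m below the top edge, so y_c = 0.75 m and h_c = 0.75 × 0.871214 = 0.653411 m.
A = 0.756 × 1.5 = 1.134 m².
Resultant F = γ·h_c·A = 7.92648 × 0.653411 × 1.134 = 5.87327 kN.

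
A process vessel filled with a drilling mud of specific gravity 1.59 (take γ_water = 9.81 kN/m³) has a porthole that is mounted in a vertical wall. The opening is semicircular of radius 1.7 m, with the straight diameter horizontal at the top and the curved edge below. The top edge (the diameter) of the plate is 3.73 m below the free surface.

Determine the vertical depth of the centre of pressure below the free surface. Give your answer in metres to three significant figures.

h_p = 4.50 m

γ = 1.59 × 9.81 = 15.5979 kN/m³.
The centroid of a semicircle lies 4r/(3π) = 0.721502 m from the diameter, here below the top edge, so the centroid depth is h_c = 3.73 + 0.721502 = 4.4515 m.
A = πr²/2 = π × 1.7²/2 = 4.5396 m².
Resultant F = γ·h_c·A = 15.5979 × 4.4515 × 4.5396 = 315.203 kN.
I_c = (π/8 − 8/(9π))·r⁴ = 0.109757 × 1.7⁴ = 0.916701 m⁴.
Centre of pressure: y_p = y_c + I_c/(y_c·A) = 4.4515 + 0.916701/(4.4515 × 4.5396) = 4.4515 + 0.0453632 = 4.49686 m along the plane.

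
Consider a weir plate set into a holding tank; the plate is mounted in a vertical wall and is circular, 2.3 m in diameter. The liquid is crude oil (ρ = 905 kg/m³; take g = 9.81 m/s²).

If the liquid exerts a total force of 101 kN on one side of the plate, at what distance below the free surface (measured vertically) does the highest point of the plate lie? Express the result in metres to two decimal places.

d_top ≈ 1.59 m

γ = ρg = 905 × 9.81 / 1000 = 8.87805 kN/m³.
A = π(1.15)² = 4.15476 m².
From F = γ·h_c·A, the centroid depth is h_c = 101/(8.87805 × 4.15476) = 2.73815 m.
The centroid is at the centre, 1.15 m below the top of the plate, so the highest point sits at h_top = 2.73815 − 1.15 = 1.58815 m below the surface.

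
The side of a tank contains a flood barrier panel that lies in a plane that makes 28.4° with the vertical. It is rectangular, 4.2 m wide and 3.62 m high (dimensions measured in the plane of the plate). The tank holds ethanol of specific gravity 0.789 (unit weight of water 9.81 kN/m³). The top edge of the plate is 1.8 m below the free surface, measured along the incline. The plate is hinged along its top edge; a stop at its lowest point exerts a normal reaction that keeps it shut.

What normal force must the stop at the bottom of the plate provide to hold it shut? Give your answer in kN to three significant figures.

γ = 0.789 × 9.81 = 7.74009 kN/m³.
The plate makes 28.4° with the vertical, i.e. θ = 90° − 28.4° = 61.6° to the horizontal. Measuring y along the incline from the free-surface line, vertical depth h = y·sinθ with sinθ = 0.879649.
The centroid lies 3.62/2 = 1.81 m below the top edge, so y_c = 1.8 + 1.81 = 3.61 m and h_c = 3.61 × 0.879649 = 3.17553 m.
A = 4.2 × 3.62 = 15.204 m².
Resultant F = γ·h_c·A = 7.74009 × 3.17553 × 15.204 = 373.697 kN.
I_c = b·h³/12 = 4.2 × 3.62³/12 = 16.6033 m⁴.
Centre of pressure: y_p = y_c + I_c/(y_c·A) = 3.61 + 16.6033/(3.61 × 15.204) = 3.61 + 0.302503 = 3.9125 m along the plane.
The resultant acts 1.81 + 0.302503 = 2.1125 m (along the plate) below the hinge at the top edge, so the moment about the hinge is M = F × 2.1125 = 373.697 × 2.1125 = 789.435 kN·m.
A normal force at the bottom, 3.62 m from the hinge, must supply this moment: P = 789.435/3.62 = 218.076 kN.

P ≈ 218 kN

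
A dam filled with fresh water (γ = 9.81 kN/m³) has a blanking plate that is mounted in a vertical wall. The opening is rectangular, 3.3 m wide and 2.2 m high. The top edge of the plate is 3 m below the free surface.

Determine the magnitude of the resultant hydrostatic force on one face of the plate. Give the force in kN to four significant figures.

γ = 9.81 kN/m³.
The centroid lies 2.2/2 = 1.1 m below the top edge, so the centroid depth is h_c = 3 + 1.1 = 4.1 m.
A = 3.3 × 2.2 = 7.26 m².
Resultant F = γ·h_c·A = 9.81 × 4.1 × 7.26 = 292.004 kN.

F ≈ 292.0 kN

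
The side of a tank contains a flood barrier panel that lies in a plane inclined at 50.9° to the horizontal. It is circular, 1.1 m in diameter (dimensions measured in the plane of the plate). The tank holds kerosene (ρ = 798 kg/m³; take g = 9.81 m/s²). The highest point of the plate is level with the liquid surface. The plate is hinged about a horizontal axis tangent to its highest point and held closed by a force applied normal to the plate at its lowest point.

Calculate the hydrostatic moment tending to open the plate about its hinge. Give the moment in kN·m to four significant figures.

M ≈ 2.183 kN·m

γ = ρg = 798 × 9.81 / 1000 = 7.82838 kN/m³.
Let θ = 50.9° be the plate's angle to the horizontal; measure y along the incline from where the plane meets the free surface. Vertical depth h = y·sinθ with sinθ = 0.776046.
The centroid is at the centre, 0.55 m below the top of the plate, so y_c = 0.55 m and h_c = 0.55 × 0.776046 = 0.426825 m.
A = π(0.55)² = 0.950332 m².
Resultant F = γ·h_c·A = 7.82838 × 0.426825 × 0.950332 = 3.17539 kN.
I_c = πr⁴/4 = π × 0.55⁴/4 = 0.0718688 m⁴.
Centre of pressure: y_p = y_c + I_c/(y_c·A) = 0.55 + 0.0718688/(0.55 × 0.950332) = 0.55 + 0.1375 = 0.6875 m along the plane.
The resultant acts 0.55 + 0.1375 = 0.6875 m (along the plate) below the hinge at the top edge, so the moment about the hinge is M = F × 0.6875 = 3.17539 × 0.6875 = 2.18308 kN·m.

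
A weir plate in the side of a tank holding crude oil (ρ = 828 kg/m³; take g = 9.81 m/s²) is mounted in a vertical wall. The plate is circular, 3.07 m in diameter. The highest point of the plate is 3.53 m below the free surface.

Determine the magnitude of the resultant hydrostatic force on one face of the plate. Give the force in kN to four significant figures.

γ = ρg = 828 × 9.81 / 1000 = 8.12268 kN/m³.
The centroid is at the centre, 1.535 m below the top of the plate, so the centroid depth is h_c = 3.53 + 1.535 = 5.065 m.
A = π(1.535)² = 7.4023 m².
Resultant F = γ·h_c·A = 8.12268 × 5.065 × 7.4023 = 304.541 kN.

F ≈ 304.5 kN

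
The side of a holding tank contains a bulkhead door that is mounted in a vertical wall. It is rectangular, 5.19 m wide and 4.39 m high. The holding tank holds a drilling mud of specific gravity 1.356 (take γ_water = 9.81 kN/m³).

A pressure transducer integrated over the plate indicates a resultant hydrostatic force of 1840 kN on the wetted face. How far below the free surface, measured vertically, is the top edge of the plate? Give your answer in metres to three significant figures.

γ = 1.356 × 9.81 = 13.30236 kN/m³.
A = 5.19 × 4.39 = 22.7841 m².
From F = γ·h_c·A, the centroid depth is h_c = 1840/(13.30236 × 22.7841) = 6.07096 m.
The centroid lies 4.39/2 = 2.195 m below the top edge, so the top edge sits at h_top = 6.07096 − 2.195 = 3.87596 m below the surface.

d_top ≈ 3.88 m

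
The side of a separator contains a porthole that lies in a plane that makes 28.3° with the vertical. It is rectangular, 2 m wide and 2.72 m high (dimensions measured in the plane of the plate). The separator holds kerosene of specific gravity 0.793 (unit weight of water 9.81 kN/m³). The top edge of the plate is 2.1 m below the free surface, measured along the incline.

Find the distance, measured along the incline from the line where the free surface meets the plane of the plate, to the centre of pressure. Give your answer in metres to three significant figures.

γ = 0.793 × 9.81 = 7.77933 kN/m³.
The plate makes 28.3° with the vertical, i.e. θ = 90° − 28.3° = 61.7° to the horizontal. Measuring y along the incline from the free-surface line, vertical depth h = y·sinθ with sinθ = 0.880477.
The centroid lies 2.72/2 = 1.36 m below the top edge, so y_c = 2.1 + 1.36 = 3.46 m and h_c = 3.46 × 0.880477 = 3.04645 m.
A = 2 × 2.72 = 5.44 m².
Resultant F = γ·h_c·A = 7.77933 × 3.04645 × 5.44 = 128.924 kN.
I_c = b·h³/12 = 2 × 2.72³/12 = 3.35394 m⁴.
Centre of pressure: y_p = y_c + I_c/(y_c·A) = 3.46 + 3.35394/(3.46 × 5.44) = 3.46 + 0.178189 = 3.63819 m along the plane.

y_p = 3.64 m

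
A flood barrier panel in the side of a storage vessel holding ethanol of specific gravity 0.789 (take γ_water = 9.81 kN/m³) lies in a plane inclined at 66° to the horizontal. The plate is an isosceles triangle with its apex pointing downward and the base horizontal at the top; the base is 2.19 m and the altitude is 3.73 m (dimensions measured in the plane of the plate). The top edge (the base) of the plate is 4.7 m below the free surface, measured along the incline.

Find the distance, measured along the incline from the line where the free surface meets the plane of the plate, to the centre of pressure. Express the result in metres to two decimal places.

γ = 0.789 × 9.81 = 7.74009 kN/m³.
Let θ = 66° be the plate's angle to the horizontal; measure y along the incline from where the plane meets the free surface. Vertical depth h = y·sinθ with sinθ = 0.913545.
With the apex down, the centroid sits h/3 = 3.73/3 = 1.24333 m below the base (the top edge), so y_c = 4.7 + 1.24333 = 5.94333 m and h_c = 5.94333 × 0.913545 = 5.4295 m.
A = ½ × 2.19 × 3.73 = 4.08435 m².
Resultant F = γ·h_c·A = 7.74009 × 5.4295 × 4.08435 = 171.644 kN.
I_c = b·h³/36 = 2.19 × 3.73³/36 = 3.15695 m⁴.
Centre of pressure: y_p = y_c + I_c/(y_c·A) = 5.94333 + 3.15695/(5.94333 × 4.08435) = 5.94333 + 0.130051 = 6.07338 m along the plane.

y_p = 6.07 m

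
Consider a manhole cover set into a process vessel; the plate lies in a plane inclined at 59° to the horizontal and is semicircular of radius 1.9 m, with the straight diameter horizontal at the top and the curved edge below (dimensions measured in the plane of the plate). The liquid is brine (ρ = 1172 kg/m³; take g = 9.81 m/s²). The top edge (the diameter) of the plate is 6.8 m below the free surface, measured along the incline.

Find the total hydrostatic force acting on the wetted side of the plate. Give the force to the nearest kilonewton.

γ = ρg = 1172 × 9.81 / 1000 = 11.49732 kN/m³.
Let θ = 59° be the plate's angle to the horizontal; measure y along the incline from where the plane meets the free surface. Vertical depth h = y·sinθ with sinθ = 0.857167.
The centroid of a semicircle lies 4r/(3π) = 0.806385 m from the diameter, here below the top edge, so y_c = 6.8 + 0.806385 = 7.60638 m and h_c = 7.60638 × 0.857167 = 6.51994 m.
A = πr²/2 = π × 1.9²/2 = 5.67057 m².
Resultant F = γ·h_c·A = 11.49732 × 6.51994 × 5.67057 = 425.076 kN.

F ≈ 425 kN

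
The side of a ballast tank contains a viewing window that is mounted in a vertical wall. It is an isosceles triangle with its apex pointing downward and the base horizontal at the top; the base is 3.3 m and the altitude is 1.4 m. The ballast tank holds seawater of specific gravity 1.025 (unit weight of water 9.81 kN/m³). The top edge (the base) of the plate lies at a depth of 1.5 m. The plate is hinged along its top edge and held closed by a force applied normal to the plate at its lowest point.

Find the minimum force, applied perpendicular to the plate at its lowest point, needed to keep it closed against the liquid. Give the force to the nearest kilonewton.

γ = 1.025 × 9.81 = 10.05525 kN/m³.
With the apex down, the centroid sits h/3 = 1.4/3 = 0.466667 m below the base (the top edge), so the centroid depth is h_c = 1.5 + 0.466667 = 1.96667 m.
A = ½ × 3.3 × 1.4 = 2.31 m².
Resultant F = γ·h_c·A = 10.05525 × 1.96667 × 2.31 = 45.6811 kN.
I_c = b·h³/36 = 3.3 × 1.4³/36 = 0.251533 m⁴.
Centre of pressure: y_p = y_c + I_c/(y_c·A) = 1.96667 + 0.251533/(1.96667 × 2.31) = 1.96667 + 0.0553671 = 2.02204 m along the plane.
The resultant acts 0.466667 + 0.0553671 = 0.522034 m (along the plate) below the hinge at the top edge, so the moment about the hinge is M = F × 0.522034 = 45.6811 × 0.522034 = 23.8471 kN·m.
A normal force at the bottom, 1.4 m from the hinge, must supply this moment: P = 23.8471/1.4 = 17.0336 kN.

P ≈ 17 kN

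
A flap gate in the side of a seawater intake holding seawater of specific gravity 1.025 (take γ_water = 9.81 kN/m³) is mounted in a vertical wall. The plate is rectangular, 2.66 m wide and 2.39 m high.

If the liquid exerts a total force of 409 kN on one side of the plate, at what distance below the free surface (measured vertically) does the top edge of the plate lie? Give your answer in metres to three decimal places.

d_top ≈ 5.203 m

γ = 1.025 × 9.81 = 10.05525 kN/m³.
A = 2.66 × 2.39 = 6.3574 m².
From F = γ·h_c·A, the centroid depth is h_c = 409/(10.05525 × 6.3574) = 6.3981 m.
The centroid lies 2.39/2 = 1.195 m below the top edge, so the top edge sits at h_top = 6.3981 − 1.195 = 5.2031 m below the surface.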